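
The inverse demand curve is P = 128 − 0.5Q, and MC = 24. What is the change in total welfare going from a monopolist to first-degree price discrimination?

The monopolist equates marginal revenue to marginal cost: 128 − Q = 24, so Q = 104. From demand, P = 76.
CS = ½·(128 − 76)·104 = 2704; PS = (76 − 24)·104 = 5408; TS = 8112.
Under first-degree price discrimination the firm charges each unit its demand price and produces up to where P = MC, i.e. Q = 208. Consumer surplus is zero; producer surplus equals total surplus.
TS = 10816 (equal to competitive TS).
Change in total welfare: 10816 − 8112 = 2704.

TS rises by 2704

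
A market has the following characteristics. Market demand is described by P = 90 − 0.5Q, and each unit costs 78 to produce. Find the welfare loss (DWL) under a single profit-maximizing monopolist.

Under competition P = MC = 78, so Q = (90 − 78)/0.5 = 24.
A monopolist chooses Q where MR = MC. MR = 90 − Q; setting this equal to 78 gives Q = 12 and P = 84.
DWL is the triangle between Q = 12 and Q = 24: ½·(24 − 12)·(84 − 78) = 36.

DWL = 36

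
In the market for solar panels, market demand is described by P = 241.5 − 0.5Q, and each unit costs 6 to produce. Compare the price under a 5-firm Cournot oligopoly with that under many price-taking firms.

Cournot: P = 45.25; Competition: P = 6

In a 5-firm Cournot equilibrium, symmetry and the first-order condition give q = (241.5 − 6)/(3) = 78.5. So Q = 392.5 and P = 45.25.
Competitive firms price at marginal cost: P = 6, giving Q = 471.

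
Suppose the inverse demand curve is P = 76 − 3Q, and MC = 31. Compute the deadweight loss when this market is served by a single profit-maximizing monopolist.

Under competition P = MC = 31, so Q = (76 − 31)/3 = 15.
Monopoly sets MR = MC: 76 − 6Q = 31 ⇒ Q = 7.5, P = 76 − 3·7.5 = 53.5.
DWL is the triangle between Q = 7.5 and Q = 15: ½·(15 − 7.5)·(53.5 − 31) = 84.375.

DWL = 84.375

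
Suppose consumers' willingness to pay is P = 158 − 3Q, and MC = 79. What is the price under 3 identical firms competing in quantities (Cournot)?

With 3 symmetric Cournot firms, each firm's FOC gives 158 − 12q = 79, so q = 79/12, Q = 3·79/12 = 19.75, and P = 98.75.

P = 98.75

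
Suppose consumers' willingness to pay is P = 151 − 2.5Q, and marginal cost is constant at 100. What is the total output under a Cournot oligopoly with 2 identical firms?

Q = 13.6

With 2 symmetric Cournot firms, each firm's FOC gives 151 − 7.5q = 100, so q = 6.8, Q = 2·6.8 = 13.6, and P = 117.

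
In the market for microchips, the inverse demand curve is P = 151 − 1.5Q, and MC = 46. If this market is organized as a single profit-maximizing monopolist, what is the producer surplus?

PS = 1837.5

A monopolist chooses Q where MR = MC. MR = 151 − 3Q; setting this equal to 46 gives Q = 35 and P = 98.5.
PS = (98.5 − 46)·35 = 1837.5.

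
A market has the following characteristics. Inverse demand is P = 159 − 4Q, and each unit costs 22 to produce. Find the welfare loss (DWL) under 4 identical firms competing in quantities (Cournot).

DWL = 93.845

Perfect competition: P = MC = 22, so 159 − 4Q = 22 and Q = 34.25.
In a 4-firm Cournot equilibrium, symmetry and the first-order condition give q = (159 − 22)/(20) = 6.85. So Q = 27.4 and P = 49.4.
DWL is the triangle between Q = 27.4 and Q = 34.25: ½·(34.25 − 27.4)·(49.4 − 22) = 93.845.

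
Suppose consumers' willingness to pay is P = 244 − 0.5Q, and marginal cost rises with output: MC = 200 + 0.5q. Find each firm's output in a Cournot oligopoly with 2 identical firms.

q_i = 22

In a 2-firm Cournot equilibrium, symmetry and the first-order condition give q = (244 − 200)/(2) = 22. So Q = 44 and P = 222.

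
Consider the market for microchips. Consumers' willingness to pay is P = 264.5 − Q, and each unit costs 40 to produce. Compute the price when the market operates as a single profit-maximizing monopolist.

The monopolist equates marginal revenue to marginal cost: 264.5 − 2Q = 40, so Q = 112.25. From demand, P = 152.25.

P = 152.25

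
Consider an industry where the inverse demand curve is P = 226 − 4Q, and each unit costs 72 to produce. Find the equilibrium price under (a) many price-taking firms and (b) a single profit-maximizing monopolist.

Competition: P = 72; Monopoly: P = 149

Under competition P = MC = 72, so Q = (226 − 72)/4 = 38.5.
Monopoly sets MR = MC: 226 − 8Q = 72 ⇒ Q = 19.25, P = 226 − 4·19.25 = 149.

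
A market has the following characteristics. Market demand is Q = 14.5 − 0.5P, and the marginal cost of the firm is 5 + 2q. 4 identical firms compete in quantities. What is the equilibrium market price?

Inverting demand: P = 29 − 2Q.
In a 4-firm Cournot equilibrium, symmetry and the first-order condition give q = (29 − 5)/(12) = 2. So Q = 8 and P = 13.

P = 13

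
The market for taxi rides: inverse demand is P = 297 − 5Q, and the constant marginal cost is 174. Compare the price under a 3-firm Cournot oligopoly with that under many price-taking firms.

Cournot: P = 204.75; Competition: P = 174

In a 3-firm Cournot equilibrium, symmetry and the first-order condition give q = (297 − 174)/(20) = 6.15. So Q = 18.45 and P = 204.75.
Competitive firms price at marginal cost: P = 174, giving Q = 24.6.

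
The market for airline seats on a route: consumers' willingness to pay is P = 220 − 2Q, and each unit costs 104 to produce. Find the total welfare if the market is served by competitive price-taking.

Perfect competition: P = MC = 104, so 220 − 2Q = 104 and Q = 58.
CS = ½·(220 − 104)·58 = 3364; PS = (104 − 104)·58 = 0; TS = 3364.

TS = 3364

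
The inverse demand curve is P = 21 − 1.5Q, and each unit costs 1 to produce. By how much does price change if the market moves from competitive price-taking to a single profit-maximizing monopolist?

Perfect competition: P = MC = 1, so 21 − 1.5Q = 1 and Q = 40/3.
A monopolist chooses Q where MR = MC. MR = 21 − 3Q; setting this equal to 1 gives Q = 20/3 and P = 11.
Change in price: 11 − 1 = 10.

Price rises by 10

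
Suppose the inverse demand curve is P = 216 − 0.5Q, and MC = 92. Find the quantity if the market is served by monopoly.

Monopoly sets MR = MC: 216 − Q = 92 ⇒ Q = 124, P = 216 − 0.5·124 = 154.

Q = 124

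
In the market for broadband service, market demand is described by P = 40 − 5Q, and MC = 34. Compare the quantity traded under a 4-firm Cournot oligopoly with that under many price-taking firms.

In a 4-firm Cournot equilibrium, symmetry and the first-order condition give q = (40 − 34)/(25) = 0.24. So Q = 0.96 and P = 35.2.
Under competition P = MC = 34, so Q = (40 − 34)/5 = 1.2.

Cournot: Q = 0.96; Competition: Q = 1.2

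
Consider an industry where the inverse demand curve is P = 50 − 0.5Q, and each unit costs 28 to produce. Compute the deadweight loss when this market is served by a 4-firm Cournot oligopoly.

DWL = 19.36

Under competition P = MC = 28, so Q = (50 − 28)/0.5 = 44.
Cournot with 4 identical firms: the symmetric best-response condition is 50 − 2.5q = 28. Each firm produces q = 8.8, total output Q = 35.2, price P = 32.4.
DWL is the triangle between Q = 35.2 and Q = 44: ½·(44 − 35.2)·(32.4 − 28) = 19.36.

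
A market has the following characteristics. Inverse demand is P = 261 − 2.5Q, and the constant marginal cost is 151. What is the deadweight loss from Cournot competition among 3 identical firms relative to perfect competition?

Perfect competition: P = MC = 151, so 261 − 2.5Q = 151 and Q = 44.
In a 3-firm Cournot equilibrium, symmetry and the first-order condition give q = (261 − 151)/(10) = 11. So Q = 33 and P = 178.5.
DWL is the triangle between Q = 33 and Q = 44: ½·(44 − 33)·(178.5 − 151) = 151.25.

DWL = 151.25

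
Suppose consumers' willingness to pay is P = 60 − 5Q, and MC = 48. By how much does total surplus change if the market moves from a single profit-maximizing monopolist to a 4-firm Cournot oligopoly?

A monopolist chooses Q where MR = MC. MR = 60 − 10Q; setting this equal to 48 gives Q = 1.2 and P = 54.
CS = ½·(60 − 54)·1.2 = 3.6; PS = (54 − 48)·1.2 = 7.2; TS = 10.8.
In a 4-firm Cournot equilibrium, symmetry and the first-order condition give q = (60 − 48)/(25) = 0.48. So Q = 1.92 and P = 50.4.
CS = ½·(60 − 50.4)·1.92 = 9.216; PS = (50.4 − 48)·1.92 = 4.608; TS = 13.824.
Change in total surplus: 13.824 − 10.8 = 3.024.

TS rises by 3.024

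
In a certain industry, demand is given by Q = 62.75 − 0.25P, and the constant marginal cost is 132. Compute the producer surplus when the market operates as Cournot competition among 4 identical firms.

Inverting demand: P = 251 − 4Q.
In a 4-firm Cournot equilibrium, symmetry and the first-order condition give q = (251 − 132)/(20) = 5.95. So Q = 23.8 and P = 155.8.
PS = (155.8 − 132)·23.8 = 566.44.

PS = 566.44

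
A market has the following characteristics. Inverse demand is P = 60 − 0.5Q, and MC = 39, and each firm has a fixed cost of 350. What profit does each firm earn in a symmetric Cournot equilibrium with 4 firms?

In a 4-firm Cournot equilibrium, symmetry and the first-order condition give q = (60 − 39)/(2.5) = 8.4. So Q = 33.6 and P = 43.2.
Each firm's profit = (43.2 − 39)·8.4 − 350 = −314.72.

π_i = −314.72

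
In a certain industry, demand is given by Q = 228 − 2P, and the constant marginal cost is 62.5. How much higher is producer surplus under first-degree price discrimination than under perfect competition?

Inverting demand: P = 114 − 0.5Q.
Competitive firms price at marginal cost: P = 62.5, giving Q = 103.
PS = (62.5 − 62.5)·103 = 0.
A perfectly discriminating monopolist sells every unit with P(Q) ≥ MC(Q), so output equals the competitive quantity Q = 103. Each buyer pays their reservation price, so CS = 0 and the firm captures all surplus.
PS = ½·(114 − 62.5)·103 = 2652.25.
Change in producer surplus: 2652.25 − 0 = 2652.25.

Producer surplus rises by 2652.25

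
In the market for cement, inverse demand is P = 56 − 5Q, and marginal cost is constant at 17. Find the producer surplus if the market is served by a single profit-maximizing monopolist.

PS = 76.05

A monopolist chooses Q where MR = MC. MR = 56 − 10Q; setting this equal to 17 gives Q = 3.9 and P = 36.5.
PS = (36.5 − 17)·3.9 = 76.05.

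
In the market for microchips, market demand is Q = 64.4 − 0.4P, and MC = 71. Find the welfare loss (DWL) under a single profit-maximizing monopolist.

DWL = 405

Inverting demand: P = 161 − 2.5Q.
Perfect competition: P = MC = 71, so 161 − 2.5Q = 71 and Q = 36.
Monopoly sets MR = MC: 161 − 5Q = 71 ⇒ Q = 18, P = 161 − 2.5·18 = 116.
DWL is the triangle between Q = 18 and Q = 36: ½·(36 − 18)·(116 − 71) = 405.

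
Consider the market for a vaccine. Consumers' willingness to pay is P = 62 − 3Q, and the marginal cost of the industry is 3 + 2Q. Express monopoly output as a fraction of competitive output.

The monopolist equates marginal revenue to marginal cost: 62 − 6Q = 3 + 2Q, so Q = 7.375. From demand, P = 39.875.
Under competition P = MC: 62 − 3Q = 3 + 2Q ⇒ Q = 11.8, P = 26.6.
Ratio Q_m/Q_c = 7.375/11.8 = 0.625.

Q_m/Q_c = 0.625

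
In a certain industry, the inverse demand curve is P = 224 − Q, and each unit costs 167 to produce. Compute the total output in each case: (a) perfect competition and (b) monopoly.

Competitive firms price at marginal cost: P = 167, giving Q = 57.
Monopoly sets MR = MC: 224 − 2Q = 167 ⇒ Q = 28.5, P = 224 − 28.5 = 195.5.

Competition: Q = 57; Monopoly: Q = 28.5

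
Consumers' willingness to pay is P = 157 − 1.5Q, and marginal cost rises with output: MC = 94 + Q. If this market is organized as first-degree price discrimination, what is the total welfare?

With perfect price discrimination, output is the efficient level Q = 25.2 (where demand meets MC), but every buyer pays their willingness to pay: CS = 0 and PS = total surplus.
TS = 793.8 (equal to competitive TS).

TS = 793.8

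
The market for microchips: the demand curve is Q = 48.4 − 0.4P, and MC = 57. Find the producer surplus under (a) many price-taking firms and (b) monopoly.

Inverting demand: P = 121 − 2.5Q.
Perfect competition: P = MC = 57, so 121 − 2.5Q = 57 and Q = 25.6.
PS = (57 − 57)·25.6 = 0.
Monopoly sets MR = MC: 121 − 5Q = 57 ⇒ Q = 12.8, P = 121 − 2.5·12.8 = 89.
PS = (89 − 57)·12.8 = 409.6.

Competition: PS = 0; Monopoly: PS = 409.6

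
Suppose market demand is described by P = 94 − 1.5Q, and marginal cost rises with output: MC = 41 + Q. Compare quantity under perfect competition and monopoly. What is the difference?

Competitive equilibrium sets price equal to marginal cost: 94 − 1.5Q = 41 + Q, so Q = 21.2 and P = 62.2.
The monopolist equates marginal revenue to marginal cost: 94 − 3Q = 41 + Q, so Q = 13.25. From demand, P = 74.125.
Change in quantity: 13.25 − 21.2 = −7.95.

Q falls by 7.95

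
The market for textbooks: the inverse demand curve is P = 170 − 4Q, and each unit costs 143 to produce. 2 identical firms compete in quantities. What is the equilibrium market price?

P = 152

Cournot with 2 identical firms: the symmetric best-response condition is 170 − 12q = 143. Each firm produces q = 2.25, total output Q = 4.5, price P = 152.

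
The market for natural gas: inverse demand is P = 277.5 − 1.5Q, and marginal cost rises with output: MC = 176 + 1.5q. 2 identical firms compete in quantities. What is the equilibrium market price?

P = 226.75

In a 2-firm Cournot equilibrium, symmetry and the first-order condition give q = (277.5 − 176)/(6) = 203/12. So Q = 203/6 and P = 226.75.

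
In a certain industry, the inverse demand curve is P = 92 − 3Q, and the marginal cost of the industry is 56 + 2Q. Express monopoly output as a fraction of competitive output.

Q_m/Q_c = 0.625

A monopolist chooses Q where MR = MC. MR = 92 − 6Q; setting this equal to 56 + 2Q gives Q = 4.5 and P = 78.5.
Competitive equilibrium sets price equal to marginal cost: 92 − 3Q = 56 + 2Q, so Q = 7.2 and P = 70.4.
Ratio Q_m/Q_c = 4.5/7.2 = 0.625.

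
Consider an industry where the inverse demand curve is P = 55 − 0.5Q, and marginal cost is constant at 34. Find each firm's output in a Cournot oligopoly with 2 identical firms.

Cournot with 2 identical firms: the symmetric best-response condition is 55 − 1.5q = 34. Each firm produces q = 14, total output Q = 28, price P = 41.

q_i = 14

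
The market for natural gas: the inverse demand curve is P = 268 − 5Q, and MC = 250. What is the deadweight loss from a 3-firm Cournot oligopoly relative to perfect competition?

Perfect competition: P = MC = 250, so 268 − 5Q = 250 and Q = 3.6.
In a 3-firm Cournot equilibrium, symmetry and the first-order condition give q = (268 − 250)/(20) = 0.9. So Q = 2.7 and P = 254.5.
DWL is the triangle between Q = 2.7 and Q = 3.6: ½·(3.6 − 2.7)·(254.5 − 250) = 2.025.

DWL = 2.025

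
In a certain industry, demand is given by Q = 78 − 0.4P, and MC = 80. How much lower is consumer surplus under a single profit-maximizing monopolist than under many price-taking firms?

Inverting demand: P = 195 − 2.5Q.
Perfect competition: P = MC = 80, so 195 − 2.5Q = 80 and Q = 46.
CS = ½·(195 − 80)·46 = 2645.
Monopoly sets MR = MC: 195 − 5Q = 80 ⇒ Q = 23, P = 195 − 2.5·23 = 137.5.
CS = ½·(195 − 137.5)·23 = 661.25.
Change in consumer surplus: 661.25 − 2645 = −1983.75.

CS falls by 1983.75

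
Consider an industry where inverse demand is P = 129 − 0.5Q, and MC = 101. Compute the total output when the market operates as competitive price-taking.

Q = 56

Under competition P = MC = 101, so Q = (129 − 101)/0.5 = 56.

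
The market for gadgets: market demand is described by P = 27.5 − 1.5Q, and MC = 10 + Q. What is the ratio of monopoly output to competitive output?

Q_m/Q_c = 0.625

Monopoly sets MR = MC: 27.5 − 3Q = 10 + Q ⇒ Q = 4.375, P = 27.5 − 1.5·4.375 = 335/16.
Competitive equilibrium sets price equal to marginal cost: 27.5 − 1.5Q = 10 + Q, so Q = 7 and P = 17.
Ratio Q_m/Q_c = 4.375/7 = 0.625.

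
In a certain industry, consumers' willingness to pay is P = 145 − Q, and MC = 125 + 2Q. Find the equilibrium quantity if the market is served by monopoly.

Q = 5

A monopolist chooses Q where MR = MC. MR = 145 − 2Q; setting this equal to 125 + 2Q gives Q = 5 and P = 140.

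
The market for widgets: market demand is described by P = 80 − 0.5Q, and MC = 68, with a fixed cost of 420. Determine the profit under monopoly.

The monopolist equates marginal revenue to marginal cost: 80 − Q = 68, so Q = 12. From demand, P = 74.
Profit = (74 − 68)·12 − 420 = −348.

Profit = −348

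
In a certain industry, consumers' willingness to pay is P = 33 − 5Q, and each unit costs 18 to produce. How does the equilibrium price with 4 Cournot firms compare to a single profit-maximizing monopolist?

With 4 symmetric Cournot firms, each firm's FOC gives 33 − 25q = 18, so q = 0.6, Q = 4·0.6 = 2.4, and P = 21.
A monopolist chooses Q where MR = MC. MR = 33 − 10Q; setting this equal to 18 gives Q = 1.5 and P = 25.5.

Cournot: P = 21; Monopoly: P = 25.5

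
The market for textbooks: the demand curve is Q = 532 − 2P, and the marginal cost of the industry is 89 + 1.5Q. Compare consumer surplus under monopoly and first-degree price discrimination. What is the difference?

Consumer surplus falls by 1253.16

Inverting demand: P = 266 − 0.5Q.
A monopolist chooses Q where MR = MC. MR = 266 − Q; setting this equal to 89 + 1.5Q gives Q = 70.8 and P = 230.6.
CS = ½·(266 − 230.6)·70.8 = 1253.16.
With perfect price discrimination, output is the efficient level Q = 88.5 (where demand meets MC), but every buyer pays their willingness to pay: CS = 0 and PS = total surplus.
CS = 0.
Change in consumer surplus: 0 − 1253.16 = −1253.16.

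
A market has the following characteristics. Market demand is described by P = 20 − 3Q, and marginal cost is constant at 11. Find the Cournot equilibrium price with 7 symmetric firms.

P = 12.125

Cournot with 7 identical firms: the symmetric best-response condition is 20 − 24q = 11. Each firm produces q = 0.375, total output Q = 2.625, price P = 12.125.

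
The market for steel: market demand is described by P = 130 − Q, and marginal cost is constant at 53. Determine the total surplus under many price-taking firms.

Perfect competition: P = MC = 53, so 130 − Q = 53 and Q = 77.
CS = ½·(130 − 53)·77 = 2964.5; PS = (53 − 53)·77 = 0; TS = 2964.5.

TS = 2964.5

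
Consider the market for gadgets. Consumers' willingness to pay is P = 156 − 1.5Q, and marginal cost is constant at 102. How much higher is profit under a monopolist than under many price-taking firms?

Profit rises by 486

Competitive firms price at marginal cost: P = 102, giving Q = 36.
Profit = (102 − 102)·36 = 0.
The monopolist equates marginal revenue to marginal cost: 156 − 3Q = 102, so Q = 18. From demand, P = 129.
Profit = (129 − 102)·18 = 486.
Change in profit: 486 − 0 = 486.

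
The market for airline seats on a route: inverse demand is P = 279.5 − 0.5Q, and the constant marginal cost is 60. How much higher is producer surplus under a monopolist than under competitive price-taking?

Producer surplus rises by 24090.125

Under competition P = MC = 60, so Q = (279.5 − 60)/0.5 = 439.
PS = (60 − 60)·439 = 0.
A monopolist chooses Q where MR = MC. MR = 279.5 − Q; setting this equal to 60 gives Q = 219.5 and P = 169.75.
PS = (169.75 − 60)·219.5 = 24090.125.
Change in producer surplus: 24090.125 − 0 = 24090.125.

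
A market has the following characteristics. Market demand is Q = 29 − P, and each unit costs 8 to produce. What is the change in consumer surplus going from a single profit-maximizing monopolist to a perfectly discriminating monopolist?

Inverting demand: P = 29 − Q.
A monopolist chooses Q where MR = MC. MR = 29 − 2Q; setting this equal to 8 gives Q = 10.5 and P = 18.5.
CS = ½·(29 − 18.5)·10.5 = 55.125.
Under first-degree price discrimination the firm charges each unit its demand price and produces up to where P = MC, i.e. Q = 21. Consumer surplus is zero; producer surplus equals total surplus.
CS = 0.
Change in consumer surplus: 0 − 55.125 = −55.125.

Consumer surplus falls by 55.125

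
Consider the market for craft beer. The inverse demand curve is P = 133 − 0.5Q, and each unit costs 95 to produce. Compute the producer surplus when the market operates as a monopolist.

The monopolist equates marginal revenue to marginal cost: 133 − Q = 95, so Q = 38. From demand, P = 114.
PS = (114 − 95)·38 = 722.

PS = 722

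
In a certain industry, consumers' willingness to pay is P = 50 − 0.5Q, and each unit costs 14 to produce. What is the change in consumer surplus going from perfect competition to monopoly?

CS falls by 972

Perfect competition: P = MC = 14, so 50 − 0.5Q = 14 and Q = 72.
CS = ½·(50 − 14)·72 = 1296.
A monopolist chooses Q where MR = MC. MR = 50 − Q; setting this equal to 14 gives Q = 36 and P = 32.
CS = ½·(50 − 32)·36 = 324.
Change in consumer surplus: 324 − 1296 = −972.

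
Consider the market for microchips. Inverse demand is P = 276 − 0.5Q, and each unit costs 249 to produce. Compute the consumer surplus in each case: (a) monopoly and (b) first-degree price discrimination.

The monopolist equates marginal revenue to marginal cost: 276 − Q = 249, so Q = 27. From demand, P = 262.5.
CS = ½·(276 − 262.5)·27 = 182.25.
With perfect price discrimination, output is the efficient level Q = 54 (where demand meets MC), but every buyer pays their willingness to pay: CS = 0 and PS = total surplus.
CS = 0.

Monopoly: CS = 182.25; Perfect PD: CS = 0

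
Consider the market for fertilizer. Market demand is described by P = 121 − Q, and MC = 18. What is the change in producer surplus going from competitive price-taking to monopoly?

Perfect competition: P = MC = 18, so 121 − Q = 18 and Q = 103.
PS = (18 − 18)·103 = 0.
Monopoly sets MR = MC: 121 − 2Q = 18 ⇒ Q = 51.5, P = 121 − 51.5 = 69.5.
PS = (69.5 − 18)·51.5 = 2652.25.
Change in producer surplus: 2652.25 − 0 = 2652.25.

PS rises by 2652.25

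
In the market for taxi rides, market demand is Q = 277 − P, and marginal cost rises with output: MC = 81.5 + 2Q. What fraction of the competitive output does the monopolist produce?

Q_m/Q_c = 0.75

Inverting demand: P = 277 − Q.
Monopoly sets MR = MC: 277 − 2Q = 81.5 + 2Q ⇒ Q = 48.875, P = 277 − 48.875 = 228.125.
Under competition P = MC: 277 − Q = 81.5 + 2Q ⇒ Q = 391/6, P = 1271/6.
Ratio Q_m/Q_c = 48.875/(391/6) = 0.75.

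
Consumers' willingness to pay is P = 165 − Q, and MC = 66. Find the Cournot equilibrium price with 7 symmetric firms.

Cournot with 7 identical firms: the symmetric best-response condition is 165 − 8q = 66. Each firm produces q = 12.375, total output Q = 86.625, price P = 78.375.

P = 78.375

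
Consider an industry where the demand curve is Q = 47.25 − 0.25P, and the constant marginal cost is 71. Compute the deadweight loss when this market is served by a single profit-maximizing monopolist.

DWL = 435.125

Inverting demand: P = 189 − 4Q.
Perfect competition: P = MC = 71, so 189 − 4Q = 71 and Q = 29.5.
Monopoly sets MR = MC: 189 − 8Q = 71 ⇒ Q = 14.75, P = 189 − 4·14.75 = 130.
DWL is the triangle between Q = 14.75 and Q = 29.5: ½·(29.5 − 14.75)·(130 − 71) = 435.125.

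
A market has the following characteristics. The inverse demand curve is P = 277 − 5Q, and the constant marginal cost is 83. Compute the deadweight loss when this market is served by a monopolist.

Perfect competition: P = MC = 83, so 277 − 5Q = 83 and Q = 38.8.
A monopolist chooses Q where MR = MC. MR = 277 − 10Q; setting this equal to 83 gives Q = 19.4 and P = 180.
DWL is the triangle between Q = 19.4 and Q = 38.8: ½·(38.8 − 19.4)·(180 − 83) = 940.9.

DWL = 940.9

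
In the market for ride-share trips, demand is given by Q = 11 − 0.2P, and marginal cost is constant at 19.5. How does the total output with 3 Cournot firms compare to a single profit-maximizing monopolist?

Cournot: Q = 5.325; Monopoly: Q = 3.55

Inverting demand: P = 55 − 5Q.
Cournot with 3 identical firms: the symmetric best-response condition is 55 − 20q = 19.5. Each firm produces q = 1.775, total output Q = 5.325, price P = 28.375.
Monopoly sets MR = MC: 55 − 10Q = 19.5 ⇒ Q = 3.55, P = 55 − 5·3.55 = 37.25.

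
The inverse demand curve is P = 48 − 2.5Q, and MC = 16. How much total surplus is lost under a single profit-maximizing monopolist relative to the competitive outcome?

Perfect competition: P = MC = 16, so 48 − 2.5Q = 16 and Q = 12.8.
A monopolist chooses Q where MR = MC. MR = 48 − 5Q; setting this equal to 16 gives Q = 6.4 and P = 32.
DWL is the triangle between Q = 6.4 and Q = 12.8: ½·(12.8 − 6.4)·(32 − 16) = 51.2.

DWL = 51.2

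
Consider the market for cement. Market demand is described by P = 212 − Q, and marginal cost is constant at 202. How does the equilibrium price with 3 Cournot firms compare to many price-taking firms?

Cournot: P = 204.5; Competition: P = 202

In a 3-firm Cournot equilibrium, symmetry and the first-order condition give q = (212 − 202)/(4) = 2.5. So Q = 7.5 and P = 204.5.
Competitive firms price at marginal cost: P = 202, giving Q = 10.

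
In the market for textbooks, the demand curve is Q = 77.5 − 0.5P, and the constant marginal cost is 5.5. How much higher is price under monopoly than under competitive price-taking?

P rises by 74.75

Inverting demand: P = 155 − 2Q.
Competitive firms price at marginal cost: P = 5.5, giving Q = 74.75.
The monopolist equates marginal revenue to marginal cost: 155 − 4Q = 5.5, so Q = 37.375. From demand, P = 80.25.
Change in price: 80.25 − 5.5 = 74.75.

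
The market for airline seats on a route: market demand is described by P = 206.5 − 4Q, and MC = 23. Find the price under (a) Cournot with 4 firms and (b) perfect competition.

In a 4-firm Cournot equilibrium, symmetry and the first-order condition give q = (206.5 − 23)/(20) = 9.175. So Q = 36.7 and P = 59.7.
Perfect competition: P = MC = 23, so 206.5 − 4Q = 23 and Q = 45.875.

Cournot: P = 59.7; Competition: P = 23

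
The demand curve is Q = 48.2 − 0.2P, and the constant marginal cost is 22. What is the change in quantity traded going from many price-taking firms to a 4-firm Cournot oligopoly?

Inverting demand: P = 241 − 5Q.
Under competition P = MC = 22, so Q = (241 − 22)/5 = 43.8.
Cournot with 4 identical firms: the symmetric best-response condition is 241 − 25q = 22. Each firm produces q = 8.76, total output Q = 35.04, price P = 65.8.
Change in quantity traded: 35.04 − 43.8 = −8.76.

Q falls by 8.76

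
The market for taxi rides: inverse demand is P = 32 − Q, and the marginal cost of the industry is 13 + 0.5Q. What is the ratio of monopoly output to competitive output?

Monopoly sets MR = MC: 32 − 2Q = 13 + 0.5Q ⇒ Q = 7.6, P = 32 − 7.6 = 24.4.
Competitive equilibrium sets price equal to marginal cost: 32 − Q = 13 + 0.5Q, so Q = 38/3 and P = 58/3.
Ratio Q_m/Q_c = 7.6/(38/3) = 0.6.

Q_m/Q_c = 0.6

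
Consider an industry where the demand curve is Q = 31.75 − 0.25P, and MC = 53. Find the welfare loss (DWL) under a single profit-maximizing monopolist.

Inverting demand: P = 127 − 4Q.
Perfect competition: P = MC = 53, so 127 − 4Q = 53 and Q = 18.5.
A monopolist chooses Q where MR = MC. MR = 127 − 8Q; setting this equal to 53 gives Q = 9.25 and P = 90.
DWL is the triangle between Q = 9.25 and Q = 18.5: ½·(18.5 − 9.25)·(90 − 53) = 171.125.

DWL = 171.125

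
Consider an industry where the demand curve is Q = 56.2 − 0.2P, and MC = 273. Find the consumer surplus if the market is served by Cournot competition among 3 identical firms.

CS = 3.6

Inverting demand: P = 281 − 5Q.
Cournot with 3 identical firms: the symmetric best-response condition is 281 − 20q = 273. Each firm produces q = 0.4, total output Q = 1.2, price P = 275.
CS = ½·(281 − 275)·1.2 = 3.6.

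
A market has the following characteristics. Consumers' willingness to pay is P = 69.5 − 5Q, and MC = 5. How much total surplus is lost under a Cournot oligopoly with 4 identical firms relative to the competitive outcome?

DWL = 16.641

Competitive firms price at marginal cost: P = 5, giving Q = 12.9.
With 4 symmetric Cournot firms, each firm's FOC gives 69.5 − 25q = 5, so q = 2.58, Q = 4·2.58 = 10.32, and P = 17.9.
DWL is the triangle between Q = 10.32 and Q = 12.9: ½·(12.9 − 10.32)·(17.9 − 5) = 16.641.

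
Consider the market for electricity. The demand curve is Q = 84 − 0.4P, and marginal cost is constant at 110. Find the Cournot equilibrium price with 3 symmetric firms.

Inverting demand: P = 210 − 2.5Q.
Cournot with 3 identical firms: the symmetric best-response condition is 210 − 10q = 110. Each firm produces q = 10, total output Q = 30, price P = 135.

P = 135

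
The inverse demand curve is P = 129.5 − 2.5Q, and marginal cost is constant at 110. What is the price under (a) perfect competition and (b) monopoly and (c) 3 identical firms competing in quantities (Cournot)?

Competition: P = 110; Monopoly: P = 119.75; Cournot: P = 114.875

Perfect competition: P = MC = 110, so 129.5 − 2.5Q = 110 and Q = 7.8.
A monopolist chooses Q where MR = MC. MR = 129.5 − 5Q; setting this equal to 110 gives Q = 3.9 and P = 119.75.
In a 3-firm Cournot equilibrium, symmetry and the first-order condition give q = (129.5 − 110)/(10) = 1.95. So Q = 5.85 and P = 114.875.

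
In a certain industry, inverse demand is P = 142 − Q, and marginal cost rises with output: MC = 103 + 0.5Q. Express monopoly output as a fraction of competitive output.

A monopolist chooses Q where MR = MC. MR = 142 − 2Q; setting this equal to 103 + 0.5Q gives Q = 15.6 and P = 126.4.
Under competition P = MC: 142 − Q = 103 + 0.5Q ⇒ Q = 26, P = 116.
Ratio Q_m/Q_c = 15.6/26 = 0.6.

Q_m/Q_c = 0.6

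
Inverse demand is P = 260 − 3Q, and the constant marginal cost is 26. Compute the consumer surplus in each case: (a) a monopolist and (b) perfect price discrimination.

Monopoly: CS = 2281.5; Perfect PD: CS = 0

The monopolist equates marginal revenue to marginal cost: 260 − 6Q = 26, so Q = 39. From demand, P = 143.
CS = ½·(260 − 143)·39 = 2281.5.
A perfectly discriminating monopolist sells every unit with P(Q) ≥ MC(Q), so output equals the competitive quantity Q = 78. Each buyer pays their reservation price, so CS = 0 and the firm captures all surplus.
CS = 0.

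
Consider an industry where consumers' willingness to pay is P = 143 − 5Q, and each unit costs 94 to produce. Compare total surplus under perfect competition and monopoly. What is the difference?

Competitive firms price at marginal cost: P = 94, giving Q = 9.8.
CS = ½·(143 − 94)·9.8 = 240.1; PS = (94 − 94)·9.8 = 0; TS = 240.1.
Monopoly sets MR = MC: 143 − 10Q = 94 ⇒ Q = 4.9, P = 143 − 5·4.9 = 118.5.
CS = ½·(143 − 118.5)·4.9 = 60.025; PS = (118.5 − 94)·4.9 = 120.05; TS = 180.075.
Change in total surplus: 180.075 − 240.1 = −60.025.

TS falls by 60.025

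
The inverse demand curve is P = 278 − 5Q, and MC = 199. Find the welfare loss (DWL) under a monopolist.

Under competition P = MC = 199, so Q = (278 − 199)/5 = 15.8.
The monopolist equates marginal revenue to marginal cost: 278 − 10Q = 199, so Q = 7.9. From demand, P = 238.5.
DWL is the triangle between Q = 7.9 and Q = 15.8: ½·(15.8 − 7.9)·(238.5 − 199) = 156.025.

DWL = 156.025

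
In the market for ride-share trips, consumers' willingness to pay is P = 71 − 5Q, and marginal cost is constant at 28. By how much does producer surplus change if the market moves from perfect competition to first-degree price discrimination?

Competitive firms price at marginal cost: P = 28, giving Q = 8.6.
PS = (28 − 28)·8.6 = 0.
Under first-degree price discrimination the firm charges each unit its demand price and produces up to where P = MC, i.e. Q = 8.6. Consumer surplus is zero; producer surplus equals total surplus.
PS = ½·(71 − 28)·8.6 = 184.9.
Change in producer surplus: 184.9 − 0 = 184.9.

PS rises by 184.9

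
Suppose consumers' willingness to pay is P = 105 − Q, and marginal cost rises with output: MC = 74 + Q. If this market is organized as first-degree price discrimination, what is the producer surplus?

A perfectly discriminating monopolist sells every unit with P(Q) ≥ MC(Q), so output equals the competitive quantity Q = 15.5. Each buyer pays their reservation price, so CS = 0 and the firm captures all surplus.
PS = ½·(105 − 74)·15.5 = 240.25.

PS = 240.25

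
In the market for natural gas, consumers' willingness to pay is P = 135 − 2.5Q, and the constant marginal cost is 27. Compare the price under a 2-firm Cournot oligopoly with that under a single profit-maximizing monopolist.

Cournot: P = 63; Monopoly: P = 81

In a 2-firm Cournot equilibrium, symmetry and the first-order condition give q = (135 − 27)/(7.5) = 14.4. So Q = 28.8 and P = 63.
A monopolist chooses Q where MR = MC. MR = 135 − 5Q; setting this equal to 27 gives Q = 21.6 and P = 81.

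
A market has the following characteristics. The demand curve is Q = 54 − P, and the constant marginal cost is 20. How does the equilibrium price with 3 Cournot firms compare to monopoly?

Inverting demand: P = 54 − Q.
Cournot with 3 identical firms: the symmetric best-response condition is 54 − 4q = 20. Each firm produces q = 8.5, total output Q = 25.5, price P = 28.5.
The monopolist equates marginal revenue to marginal cost: 54 − 2Q = 20, so Q = 17. From demand, P = 37.

Cournot: P = 28.5; Monopoly: P = 37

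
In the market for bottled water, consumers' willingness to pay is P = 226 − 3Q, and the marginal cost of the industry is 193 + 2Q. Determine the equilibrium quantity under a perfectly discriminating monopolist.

Q = 6.6

Under first-degree price discrimination the firm charges each unit its demand price and produces up to where P = MC, i.e. Q = 6.6. Consumer surplus is zero; producer surplus equals total surplus.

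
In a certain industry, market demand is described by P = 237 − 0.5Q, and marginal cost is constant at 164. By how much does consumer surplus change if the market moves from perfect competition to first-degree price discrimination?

Competitive firms price at marginal cost: P = 164, giving Q = 146.
CS = ½·(237 − 164)·146 = 5329.
Under first-degree price discrimination the firm charges each unit its demand price and produces up to where P = MC, i.e. Q = 146. Consumer surplus is zero; producer surplus equals total surplus.
CS = 0.
Change in consumer surplus: 0 − 5329 = −5329.

Consumer surplus falls by 5329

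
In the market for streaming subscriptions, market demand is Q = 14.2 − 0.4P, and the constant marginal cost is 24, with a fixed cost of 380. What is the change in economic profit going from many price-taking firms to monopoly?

Inverting demand: P = 35.5 − 2.5Q.
Under competition P = MC = 24, so Q = (35.5 − 24)/2.5 = 4.6.
Profit = (24 − 24)·4.6 − 380 = −380.
A monopolist chooses Q where MR = MC. MR = 35.5 − 5Q; setting this equal to 24 gives Q = 2.3 and P = 29.75.
Profit = (29.75 − 24)·2.3 − 380 = −366.775.
Change in economic profit: −366.775 − −380 = 13.225.

Economic profit rises by 13.225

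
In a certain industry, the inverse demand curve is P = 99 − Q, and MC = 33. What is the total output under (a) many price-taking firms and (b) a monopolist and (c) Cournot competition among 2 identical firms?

Competition: Q = 66; Monopoly: Q = 33; Cournot: Q = 44

Competitive firms price at marginal cost: P = 33, giving Q = 66.
A monopolist chooses Q where MR = MC. MR = 99 − 2Q; setting this equal to 33 gives Q = 33 and P = 66.
With 2 symmetric Cournot firms, each firm's FOC gives 99 − 3q = 33, so q = 22, Q = 2·22 = 44, and P = 55.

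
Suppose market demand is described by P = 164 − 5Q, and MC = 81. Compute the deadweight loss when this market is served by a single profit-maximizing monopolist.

Competitive firms price at marginal cost: P = 81, giving Q = 16.6.
A monopolist chooses Q where MR = MC. MR = 164 − 10Q; setting this equal to 81 gives Q = 8.3 and P = 122.5.
DWL is the triangle between Q = 8.3 and Q = 16.6: ½·(16.6 − 8.3)·(122.5 − 81) = 172.225.

DWL = 172.225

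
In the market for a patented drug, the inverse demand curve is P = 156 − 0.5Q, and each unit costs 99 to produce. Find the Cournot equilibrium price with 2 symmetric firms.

P = 118

In a 2-firm Cournot equilibrium, symmetry and the first-order condition give q = (156 − 99)/(1.5) = 38. So Q = 76 and P = 118.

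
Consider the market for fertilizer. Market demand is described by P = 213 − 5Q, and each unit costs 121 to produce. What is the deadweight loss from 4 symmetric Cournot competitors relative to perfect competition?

Perfect competition: P = MC = 121, so 213 − 5Q = 121 and Q = 18.4.
Cournot with 4 identical firms: the symmetric best-response condition is 213 − 25q = 121. Each firm produces q = 3.68, total output Q = 14.72, price P = 139.4.
DWL is the triangle between Q = 14.72 and Q = 18.4: ½·(18.4 − 14.72)·(139.4 − 121) = 33.856.

DWL = 33.856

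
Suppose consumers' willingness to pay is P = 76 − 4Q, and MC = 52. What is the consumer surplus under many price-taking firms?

CS = 72

Under competition P = MC = 52, so Q = (76 − 52)/4 = 6.
CS = ½·(76 − 52)·6 = 72.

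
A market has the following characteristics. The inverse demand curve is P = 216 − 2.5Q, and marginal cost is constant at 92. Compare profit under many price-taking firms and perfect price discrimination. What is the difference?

Competitive firms price at marginal cost: P = 92, giving Q = 49.6.
Profit = (92 − 92)·49.6 = 0.
A perfectly discriminating monopolist sells every unit with P(Q) ≥ MC(Q), so output equals the competitive quantity Q = 49.6. Each buyer pays their reservation price, so CS = 0 and the firm captures all surplus.
PS equals the full surplus area, 3075.2. Profit = 3075.2 = 3075.2.
Change in profit: 3075.2 − 0 = 3075.2.

π rises by 3075.2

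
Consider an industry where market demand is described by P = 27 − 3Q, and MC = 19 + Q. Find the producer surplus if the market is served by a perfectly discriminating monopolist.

A perfectly discriminating monopolist sells every unit with P(Q) ≥ MC(Q), so output equals the competitive quantity Q = 2. Each buyer pays their reservation price, so CS = 0 and the firm captures all surplus.
PS = ½·(27 − 19)·2 = 8.

PS = 8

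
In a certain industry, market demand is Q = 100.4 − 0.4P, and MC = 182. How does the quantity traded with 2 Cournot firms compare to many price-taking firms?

Inverting demand: P = 251 − 2.5Q.
In a 2-firm Cournot equilibrium, symmetry and the first-order condition give q = (251 − 182)/(7.5) = 9.2. So Q = 18.4 and P = 205.
Under competition P = MC = 182, so Q = (251 − 182)/2.5 = 27.6.

Cournot: Q = 18.4; Competition: Q = 27.6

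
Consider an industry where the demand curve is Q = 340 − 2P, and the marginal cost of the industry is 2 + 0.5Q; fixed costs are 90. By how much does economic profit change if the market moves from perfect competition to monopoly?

Economic profit rises by 2352

Inverting demand: P = 170 − 0.5Q.
Under competition P = MC: 170 − 0.5Q = 2 + 0.5Q ⇒ Q = 168, P = 86.
Profit = 86·168 − (2·168 + ½·0.5·168²) − 90 = 6966.
A monopolist chooses Q where MR = MC. MR = 170 − Q; setting this equal to 2 + 0.5Q gives Q = 112 and P = 114.
Profit = 114·112 − (2·112 + ½·0.5·112²) − 90 = 9318.
Change in economic profit: 9318 − 6966 = 2352.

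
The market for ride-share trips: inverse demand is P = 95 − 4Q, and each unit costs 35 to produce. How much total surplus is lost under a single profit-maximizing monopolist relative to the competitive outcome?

Perfect competition: P = MC = 35, so 95 − 4Q = 35 and Q = 15.
A monopolist chooses Q where MR = MC. MR = 95 − 8Q; setting this equal to 35 gives Q = 7.5 and P = 65.
DWL is the triangle between Q = 7.5 and Q = 15: ½·(15 − 7.5)·(65 − 35) = 112.5.

DWL = 112.5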